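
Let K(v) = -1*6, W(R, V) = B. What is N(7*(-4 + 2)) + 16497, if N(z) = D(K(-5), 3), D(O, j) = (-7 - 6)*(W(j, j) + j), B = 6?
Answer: 16380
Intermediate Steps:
W(R, V) = 6
K(v) = -6
D(O, j) = -78 - 13*j (D(O, j) = (-7 - 6)*(6 + j) = -13*(6 + j) = -78 - 13*j)
N(z) = -117 (N(z) = -78 - 13*3 = -78 - 39 = -117)
N(7*(-4 + 2)) + 16497 = -117 + 16497 = 16380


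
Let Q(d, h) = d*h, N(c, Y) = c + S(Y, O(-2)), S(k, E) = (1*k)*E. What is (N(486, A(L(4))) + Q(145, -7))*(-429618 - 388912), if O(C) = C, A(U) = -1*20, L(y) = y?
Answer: 400261170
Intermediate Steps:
A(U) = -20
S(k, E) = E*k (S(k, E) = k*E = E*k)
N(c, Y) = c - 2*Y
(N(486, A(L(4))) + Q(145, -7))*(-429618 - 388912) = ((486 - 2*(-20)) + 145*(-7))*(-429618 - 388912) = ((486 + 40) - 1015)*(-818530) = (526 - 1015)*(-818530) = -489*(-818530) = 400261170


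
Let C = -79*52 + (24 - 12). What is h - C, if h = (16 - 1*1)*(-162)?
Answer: 1666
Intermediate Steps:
h = -2430 (h = (16 - 1)*(-162) = 15*(-162) = -2430)
C = -4096 (C = -4108 + 12 = -4096)
h - C = -2430 - 1*(-4096) = -2430 + 4096 = 1666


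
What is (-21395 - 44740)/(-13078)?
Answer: 66135/13078 ≈ 5.0570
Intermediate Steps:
(-21395 - 44740)/(-13078) = -66135*(-1/13078) = 66135/13078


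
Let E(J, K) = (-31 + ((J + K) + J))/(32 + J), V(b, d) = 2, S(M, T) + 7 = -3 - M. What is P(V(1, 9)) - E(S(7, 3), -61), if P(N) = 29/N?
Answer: 229/10 ≈ 22.900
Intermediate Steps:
S(M, T) = -10 - M (S(M, T) = -7 + (-3 - M) = -10 - M)
E(J, K) = (-31 + K + 2*J)/(32 + J) (E(J, K) = (-31 + (K + 2*J))/(32 + J) = (-31 + K + 2*J)/(32 + J))
P(V(1, 9)) - E(S(7, 3), -61) = 29/2 - (-31 - 61 + 2*(-10 - 1*7))/(32 + (-10 - 1*7)) = 29*(½) - (-31 - 61 + 2*(-10 - 7))/(32 + (-10 - 7)) = 29/2 - (-31 - 61 + 2*(-17))/(32 - 17) = 29/2 - (-31 - 61 - 34)/15 = 29/2 - (-126)/15 = 29/2 - 1*(-42/5) = 29/2 + 42/5 = 229/10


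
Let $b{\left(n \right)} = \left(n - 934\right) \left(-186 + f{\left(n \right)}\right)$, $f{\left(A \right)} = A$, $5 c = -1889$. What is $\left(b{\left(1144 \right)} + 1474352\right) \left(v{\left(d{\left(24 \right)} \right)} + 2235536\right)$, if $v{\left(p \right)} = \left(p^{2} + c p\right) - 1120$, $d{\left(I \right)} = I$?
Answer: $\frac{18648041159968}{5} \approx 3.7296 \cdot 10^{12}$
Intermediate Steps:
$c = - \frac{1889}{5}$ ($c = \frac{1}{5} \left(-1889\right) = - \frac{1889}{5} \approx -377.8$)
$v{\left(p \right)} = -1120 + p^{2} - \frac{1889 p}{5}$ ($v{\left(p \right)} = \left(p^{2} - \frac{1889 p}{5}\right) - 1120 = -1120 + p^{2} - \frac{1889 p}{5}$)
$b{\left(n \right)} = \left(-934 + n\right) \left(-186 + n\right)$ ($b{\left(n \right)} = \left(n - 934\right) \left(-186 + n\right) = \left(-934 + n\right) \left(-186 + n\right)$)
$\left(b{\left(1144 \right)} + 1474352\right) \left(v{\left(d{\left(24 \right)} \right)} + 2235536\right) = \left(\left(173724 + 1144^{2} - 1281280\right) + 1474352\right) \left(\left(-1120 + 24^{2} - \frac{45336}{5}\right) + 2235536\right) = \left(\left(173724 + 1308736 - 1281280\right) + 1474352\right) \left(\left(-1120 + 576 - \frac{45336}{5}\right) + 2235536\right) = \left(201180 + 1474352\right) \left(- \frac{48056}{5} + 2235536\right) = 1675532 \cdot \frac{11129624}{5} = \frac{18648041159968}{5}$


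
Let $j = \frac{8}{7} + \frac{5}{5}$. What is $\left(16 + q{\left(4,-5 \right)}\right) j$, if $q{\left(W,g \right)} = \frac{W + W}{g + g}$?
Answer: $\frac{228}{7} \approx 32.571$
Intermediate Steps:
$q{\left(W,g \right)} = \frac{W}{g}$ ($q{\left(W,g \right)} = \frac{2 W}{2 g} = 2 W \frac{1}{2 g} = \frac{W}{g}$)
$j = \frac{15}{7}$ ($j = 8 \cdot \frac{1}{7} + 5 \cdot \frac{1}{5} = \frac{8}{7} + 1 = \frac{15}{7} \approx 2.1429$)
$\left(16 + q{\left(4,-5 \right)}\right) j = \left(16 + \frac{4}{-5}\right) \frac{15}{7} = \left(16 + 4 \left(- \frac{1}{5}\right)\right) \frac{15}{7} = \left(16 - \frac{4}{5}\right) \frac{15}{7} = \frac{76}{5} \cdot \frac{15}{7} = \frac{228}{7}$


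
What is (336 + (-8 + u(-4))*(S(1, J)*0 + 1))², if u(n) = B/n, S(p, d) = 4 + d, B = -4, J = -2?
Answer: 108241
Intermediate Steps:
u(n) = -4/n
(336 + (-8 + u(-4))*(S(1, J)*0 + 1))² = (336 + (-8 - 4/(-4))*((4 - 2)*0 + 1))² = (336 + (-8 - 4*(-¼))*(2*0 + 1))² = (336 + (-8 + 1)*(0 + 1))² = (336 - 7*1)² = (336 - 7)² = 329² = 108241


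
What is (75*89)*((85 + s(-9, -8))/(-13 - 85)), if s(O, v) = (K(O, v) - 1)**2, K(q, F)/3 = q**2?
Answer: -391482075/98 ≈ -3.9947e+6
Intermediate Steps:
K(q, F) = 3*q**2
s(O, v) = (-1 + 3*O**2)**2 (s(O, v) = (3*O**2 - 1)**2 = (-1 + 3*O**2)**2)
(75*89)*((85 + s(-9, -8))/(-13 - 85)) = (75*89)*((85 + (-1 + 3*(-9)**2)**2)/(-13 - 85)) = 6675*((85 + (-1 + 3*81)**2)/(-98)) = 6675*((85 + (-1 + 243)**2)*(-1/98)) = 6675*((85 + 242**2)*(-1/98)) = 6675*((85 + 58564)*(-1/98)) = 6675*(58649*(-1/98)) = 6675*(-58649/98) = -391482075/98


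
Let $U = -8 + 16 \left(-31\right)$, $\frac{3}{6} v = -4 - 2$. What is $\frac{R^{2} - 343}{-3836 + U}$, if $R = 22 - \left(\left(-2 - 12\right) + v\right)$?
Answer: $- \frac{1961}{4340} \approx -0.45184$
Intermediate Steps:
$v = -12$ ($v = 2 \left(-4 - 2\right) = 2 \left(-6\right) = -12$)
$U = -504$ ($U = -8 - 496 = -504$)
$R = 48$ ($R = 22 - \left(\left(-2 - 12\right) - 12\right) = 22 - \left(-14 - 12\right) = 22 - -26 = 22 + 26 = 48$)
$\frac{R^{2} - 343}{-3836 + U} = \frac{48^{2} - 343}{-3836 - 504} = \frac{2304 - 343}{-4340} = 1961 \left(- \frac{1}{4340}\right) = - \frac{1961}{4340}$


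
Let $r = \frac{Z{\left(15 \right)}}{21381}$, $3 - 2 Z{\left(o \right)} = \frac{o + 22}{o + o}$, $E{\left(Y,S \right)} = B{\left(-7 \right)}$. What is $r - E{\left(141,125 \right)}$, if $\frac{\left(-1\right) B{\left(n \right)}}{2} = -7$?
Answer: $- \frac{17959987}{1282860} \approx -14.0$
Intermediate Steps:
$B{\left(n \right)} = 14$ ($B{\left(n \right)} = \left(-2\right) \left(-7\right) = 14$)
$E{\left(Y,S \right)} = 14$
$Z{\left(o \right)} = \frac{3}{2} - \frac{22 + o}{4 o}$ ($Z{\left(o \right)} = \frac{3}{2} - \frac{\left(o + 22\right) \frac{1}{o + o}}{2} = \frac{3}{2} - \frac{\left(22 + o\right) \frac{1}{2 o}}{2} = \frac{3}{2} - \frac{\frac{1}{2} \frac{1}{o} \left(22 + o\right)}{2} = \frac{3}{2} - \frac{22 + o}{4 o}$)
$r = \frac{53}{1282860}$ ($r = \frac{\frac{1}{4} \cdot \frac{1}{15} \left(-22 + 5 \cdot 15\right)}{21381} = \frac{1}{4} \cdot \frac{1}{15} \left(-22 + 75\right) \frac{1}{21381} = \frac{1}{4} \cdot \frac{1}{15} \cdot 53 \cdot \frac{1}{21381} = \frac{53}{60} \cdot \frac{1}{21381} = \frac{53}{1282860} \approx 4.1314 \cdot 10^{-5}$)
$r - E{\left(141,125 \right)} = \frac{53}{1282860} - 14 = - \frac{17959987}{1282860}$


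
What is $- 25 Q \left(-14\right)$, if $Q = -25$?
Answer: $-8750$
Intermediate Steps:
$- 25 Q \left(-14\right) = \left(-25\right) \left(-25\right) \left(-14\right) = 625 \left(-14\right) = -8750$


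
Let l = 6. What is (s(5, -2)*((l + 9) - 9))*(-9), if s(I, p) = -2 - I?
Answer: 378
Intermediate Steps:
(s(5, -2)*((l + 9) - 9))*(-9) = ((-2 - 1*5)*((6 + 9) - 9))*(-9) = ((-2 - 5)*(15 - 9))*(-9) = -7*6*(-9) = -42*(-9) = 378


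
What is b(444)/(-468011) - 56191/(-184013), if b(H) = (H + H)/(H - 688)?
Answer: 1604219223047/5253326596723 ≈ 0.30537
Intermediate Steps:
b(H) = 2*H/(-688 + H) (b(H) = (2*H)/(-688 + H) = 2*H/(-688 + H))
b(444)/(-468011) - 56191/(-184013) = (2*444/(-688 + 444))/(-468011) - 56191/(-184013) = (2*444/(-244))*(-1/468011) - 56191*(-1/184013) = (2*444*(-1/244))*(-1/468011) + 56191/184013 = -222/61*(-1/468011) + 56191/184013 = 222/28548671 + 56191/184013 = 1604219223047/5253326596723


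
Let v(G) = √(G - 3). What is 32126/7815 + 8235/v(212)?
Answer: 32126/7815 + 8235*√209/209 ≈ 573.74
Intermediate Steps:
v(G) = √(-3 + G)
32126/7815 + 8235/v(212) = 32126/7815 + 8235/(√(-3 + 212)) = 32126*(1/7815) + 8235/(√209) = 32126/7815 + 8235*(√209/209) = 32126/7815 + 8235*√209/209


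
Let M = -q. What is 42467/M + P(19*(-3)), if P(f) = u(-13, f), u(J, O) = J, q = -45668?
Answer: -551217/45668 ≈ -12.070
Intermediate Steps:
P(f) = -13
M = 45668 (M = -1*(-45668) = 45668)
42467/M + P(19*(-3)) = 42467/45668 - 13 = -551217/45668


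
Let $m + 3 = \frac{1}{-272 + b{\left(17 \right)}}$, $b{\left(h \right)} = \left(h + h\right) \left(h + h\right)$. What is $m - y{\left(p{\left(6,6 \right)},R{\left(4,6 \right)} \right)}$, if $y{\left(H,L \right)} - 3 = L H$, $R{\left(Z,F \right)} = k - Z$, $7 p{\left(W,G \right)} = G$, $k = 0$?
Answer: $- \frac{15905}{6188} \approx -2.5703$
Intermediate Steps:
$p{\left(W,G \right)} = \frac{G}{7}$
$R{\left(Z,F \right)} = - Z$ ($R{\left(Z,F \right)} = 0 - Z = - Z$)
$y{\left(H,L \right)} = 3 + H L$ ($y{\left(H,L \right)} = 3 + L H = 3 + H L$)
$b{\left(h \right)} = 4 h^{2}$ ($b{\left(h \right)} = 2 h 2 h = 4 h^{2}$)
$m = - \frac{2651}{884}$ ($m = -3 + \frac{1}{-272 + 4 \cdot 17^{2}} = -3 + \frac{1}{-272 + 4 \cdot 289} = -3 + \frac{1}{-272 + 1156} = -3 + \frac{1}{884} = - \frac{2651}{884} \approx -2.9989$)
$m - y{\left(p{\left(6,6 \right)},R{\left(4,6 \right)} \right)} = - \frac{2651}{884} - \left(3 + \frac{1}{7} \cdot 6 \left(\left(-1\right) 4\right)\right) = - \frac{2651}{884} - \left(3 + \frac{6}{7} \left(-4\right)\right) = - \frac{2651}{884} - \left(3 - \frac{24}{7}\right) = - \frac{2651}{884} - - \frac{3}{7} = - \frac{2651}{884} + \frac{3}{7} = - \frac{15905}{6188}$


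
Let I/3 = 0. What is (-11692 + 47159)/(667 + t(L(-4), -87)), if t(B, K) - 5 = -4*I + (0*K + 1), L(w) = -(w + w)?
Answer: 35467/673 ≈ 52.700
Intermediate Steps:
I = 0 (I = 3*0 = 0)
L(w) = -2*w
t(B, K) = 6 (t(B, K) = 5 + (-4*0 + (0*K + 1)) = 5 + (0 + (0 + 1)) = 5 + (0 + 1) = 5 + 1 = 6)
(-11692 + 47159)/(667 + t(L(-4), -87)) = (-11692 + 47159)/(667 + 6) = 35467/673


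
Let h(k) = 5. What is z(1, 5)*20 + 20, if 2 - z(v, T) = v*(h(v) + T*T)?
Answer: -540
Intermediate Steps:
z(v, T) = 2 - v*(5 + T²) (z(v, T) = 2 - v*(5 + T*T) = 2 - v*(5 + T²))
z(1, 5)*20 + 20 = (2 - 5*1 - 1*1*5²)*20 + 20 = (2 - 5 - 1*1*25)*20 + 20 = (2 - 5 - 25)*20 + 20 = -28*20 + 20 = -560 + 20 = -540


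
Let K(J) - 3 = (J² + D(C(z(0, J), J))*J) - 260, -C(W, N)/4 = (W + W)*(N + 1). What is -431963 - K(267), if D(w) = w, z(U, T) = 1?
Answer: 69453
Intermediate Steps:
C(W, N) = -8*W*(1 + N) (C(W, N) = -4*(W + W)*(N + 1) = -4*2*W*(1 + N) = -8*W*(1 + N))
K(J) = -257 + J² + J*(-8 - 8*J) (K(J) = 3 + ((J² + (-8*1*(1 + J))*J) - 260) = 3 + ((J² + (-8 - 8*J)*J) - 260) = 3 + ((J² + J*(-8 - 8*J)) - 260) = 3 + (-260 + J² + J*(-8 - 8*J)) = -257 + J² + J*(-8 - 8*J))
-431963 - K(267) = -431963 - (-257 + 267² - 8*267*(1 + 267)) = -431963 - (-257 + 71289 - 8*267*268) = -431963 - (-257 + 71289 - 572448) = -431963 - 1*(-501416) = -431963 + 501416 = 69453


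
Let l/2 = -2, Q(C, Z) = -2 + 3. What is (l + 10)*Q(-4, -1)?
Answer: 6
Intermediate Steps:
Q(C, Z) = 1
l = -4 (l = 2*(-2) = -4)
(l + 10)*Q(-4, -1) = (-4 + 10)*1 = 6*1 = 6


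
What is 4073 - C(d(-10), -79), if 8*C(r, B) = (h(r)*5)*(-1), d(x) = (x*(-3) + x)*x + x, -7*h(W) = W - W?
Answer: 4073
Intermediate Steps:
h(W) = 0 (h(W) = -(W - W)/7 = -1/7*0 = 0)
d(x) = x - 2*x**2 (d(x) = (-3*x + x)*x + x = (-2*x)*x + x = -2*x**2 + x = x - 2*x**2)
C(r, B) = 0 (C(r, B) = ((0*5)*(-1))/8 = (0*(-1))/8 = (1/8)*0 = 0)
4073 - C(d(-10), -79) = 4073 - 1*0 = 4073 + 0 = 4073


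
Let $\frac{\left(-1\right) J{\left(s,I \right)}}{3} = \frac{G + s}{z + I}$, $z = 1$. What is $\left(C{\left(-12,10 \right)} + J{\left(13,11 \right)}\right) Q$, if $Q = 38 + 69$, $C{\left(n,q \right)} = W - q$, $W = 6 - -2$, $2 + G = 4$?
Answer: $- \frac{2461}{4} \approx -615.25$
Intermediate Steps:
$G = 2$ ($G = -2 + 4 = 2$)
$W = 8$ ($W = 6 + 2 = 8$)
$J{\left(s,I \right)} = - \frac{3 \left(2 + s\right)}{1 + I}$ ($J{\left(s,I \right)} = - 3 \frac{2 + s}{1 + I} = - \frac{3 \left(2 + s\right)}{1 + I}$)
$C{\left(n,q \right)} = 8 - q$
$Q = 107$
$\left(C{\left(-12,10 \right)} + J{\left(13,11 \right)}\right) Q = \left(\left(8 - 10\right) + \frac{3 \left(-2 - 13\right)}{1 + 11}\right) 107 = \left(\left(8 - 10\right) + \frac{3 \left(-2 - 13\right)}{12}\right) 107 = \left(-2 + 3 \cdot \frac{1}{12} \left(-15\right)\right) 107 = \left(-2 - \frac{15}{4}\right) 107 = \left(- \frac{23}{4}\right) 107 = - \frac{2461}{4}$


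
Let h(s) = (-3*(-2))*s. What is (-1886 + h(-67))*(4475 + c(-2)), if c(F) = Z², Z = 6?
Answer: -10321168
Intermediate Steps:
h(s) = 6*s
c(F) = 36 (c(F) = 6² = 36)
(-1886 + h(-67))*(4475 + c(-2)) = (-1886 + 6*(-67))*(4475 + 36) = (-1886 - 402)*4511 = -2288*4511 = -10321168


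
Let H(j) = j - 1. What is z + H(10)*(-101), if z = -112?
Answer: -1021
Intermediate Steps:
H(j) = -1 + j
z + H(10)*(-101) = -112 + (-1 + 10)*(-101) = -112 + 9*(-101) = -112 - 909 = -1021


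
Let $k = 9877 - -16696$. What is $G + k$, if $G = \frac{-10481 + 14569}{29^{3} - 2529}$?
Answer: $\frac{145222467}{5465} \approx 26573.0$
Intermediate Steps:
$k = 26573$ ($k = 9877 + 16696 = 26573$)
$G = \frac{1022}{5465}$ ($G = \frac{4088}{24389 - 2529} = \frac{4088}{21860} = 4088 \cdot \frac{1}{21860} = \frac{1022}{5465} \approx 0.18701$)
$G + k = \frac{1022}{5465} + 26573 = \frac{145222467}{5465}$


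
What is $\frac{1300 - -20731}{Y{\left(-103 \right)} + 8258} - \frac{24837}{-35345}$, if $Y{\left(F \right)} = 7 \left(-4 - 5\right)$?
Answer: $\frac{196444982}{57930455} \approx 3.391$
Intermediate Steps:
$Y{\left(F \right)} = -63$ ($Y{\left(F \right)} = 7 \left(-9\right) = -63$)
$\frac{1300 - -20731}{Y{\left(-103 \right)} + 8258} - \frac{24837}{-35345} = \frac{1300 - -20731}{-63 + 8258} - \frac{24837}{-35345} = \frac{1300 + 20731}{8195} - - \frac{24837}{35345} = 22031 \cdot \frac{1}{8195} + \frac{24837}{35345} = \frac{22031}{8195} + \frac{24837}{35345} = \frac{196444982}{57930455}$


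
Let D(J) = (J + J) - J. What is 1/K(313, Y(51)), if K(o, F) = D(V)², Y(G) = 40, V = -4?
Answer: 1/16 ≈ 0.062500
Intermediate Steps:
D(J) = J (D(J) = 2*J - J = J)
K(o, F) = 16 (K(o, F) = (-4)² = 16)
1/K(313, Y(51)) = 1/16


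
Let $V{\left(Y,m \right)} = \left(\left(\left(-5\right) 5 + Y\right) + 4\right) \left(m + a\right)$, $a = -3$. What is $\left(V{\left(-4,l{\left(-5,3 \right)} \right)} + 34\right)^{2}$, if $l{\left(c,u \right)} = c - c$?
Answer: $11881$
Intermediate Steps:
$l{\left(c,u \right)} = 0$
$V{\left(Y,m \right)} = \left(-21 + Y\right) \left(-3 + m\right)$ ($V{\left(Y,m \right)} = \left(\left(\left(-5\right) 5 + Y\right) + 4\right) \left(m - 3\right) = \left(\left(-25 + Y\right) + 4\right) \left(-3 + m\right) = \left(-21 + Y\right) \left(-3 + m\right)$)
$\left(V{\left(-4,l{\left(-5,3 \right)} \right)} + 34\right)^{2} = \left(\left(63 - 0 - -12 - 0\right) + 34\right)^{2} = \left(\left(63 + 0 + 12 + 0\right) + 34\right)^{2} = \left(75 + 34\right)^{2} = 109^{2} = 11881$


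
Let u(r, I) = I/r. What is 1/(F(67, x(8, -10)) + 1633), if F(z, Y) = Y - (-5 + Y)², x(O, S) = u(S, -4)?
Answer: 25/40306 ≈ 0.00062026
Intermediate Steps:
x(O, S) = -4/S
1/(F(67, x(8, -10)) + 1633) = 1/((-4/(-10) - (-5 - 4/(-10))²) + 1633) = 1/((-4*(-⅒) - (-5 - 4*(-⅒))²) + 1633) = 1/((⅖ - (-5 + ⅖)²) + 1633) = 1/((⅖ - (-23/5)²) + 1633) = 1/((⅖ - 1*529/25) + 1633) = 1/((⅖ - 529/25) + 1633) = 1/(-519/25 + 1633) = 1/(40306/25) = 25/40306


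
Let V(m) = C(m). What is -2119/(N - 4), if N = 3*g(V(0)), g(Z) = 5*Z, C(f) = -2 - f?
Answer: 2119/34 ≈ 62.324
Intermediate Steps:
V(m) = -2 - m
N = -30 (N = 3*(5*(-2 - 1*0)) = 3*(5*(-2 + 0)) = 3*(5*(-2)) = 3*(-10) = -30)
-2119/(N - 4) = -2119/(-30 - 4) = -2119/(-34) = -1/34*(-2119) = 2119/34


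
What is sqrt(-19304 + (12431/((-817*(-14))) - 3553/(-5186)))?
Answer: I*sqrt(4244755399711015091)/14829367 ≈ 138.93*I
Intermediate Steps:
sqrt(-19304 + (12431/((-817*(-14))) - 3553/(-5186))) = sqrt(-19304 + (12431/11438 - 3553*(-1/5186))) = sqrt(-19304 + (12431*(1/11438) + 3553/5186)) = sqrt(-19304 + (12431/11438 + 3553/5186)) = sqrt(-19304 + 26276595/14829367) = sqrt(-286239823973/14829367) = I*sqrt(4244755399711015091)/14829367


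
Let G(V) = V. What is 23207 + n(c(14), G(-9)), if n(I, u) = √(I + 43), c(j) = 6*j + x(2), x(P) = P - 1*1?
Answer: 23207 + 8*√2 ≈ 23218.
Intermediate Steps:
x(P) = -1 + P (x(P) = P - 1 = -1 + P)
c(j) = 1 + 6*j (c(j) = 6*j + (-1 + 2) = 6*j + 1 = 1 + 6*j)
n(I, u) = √(43 + I)
23207 + n(c(14), G(-9)) = 23207 + √(43 + (1 + 6*14)) = 23207 + √(43 + (1 + 84)) = 23207 + √(43 + 85) = 23207 + √128 = 23207 + 8*√2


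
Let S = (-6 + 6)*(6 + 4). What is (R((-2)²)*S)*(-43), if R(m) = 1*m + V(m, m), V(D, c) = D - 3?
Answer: 0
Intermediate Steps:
V(D, c) = -3 + D
R(m) = -3 + 2*m (R(m) = 1*m + (-3 + m) = m + (-3 + m) = -3 + 2*m)
S = 0 (S = 0*10 = 0)
(R((-2)²)*S)*(-43) = ((-3 + 2*(-2)²)*0)*(-43) = ((-3 + 2*4)*0)*(-43) = ((-3 + 8)*0)*(-43) = (5*0)*(-43) = 0*(-43) = 0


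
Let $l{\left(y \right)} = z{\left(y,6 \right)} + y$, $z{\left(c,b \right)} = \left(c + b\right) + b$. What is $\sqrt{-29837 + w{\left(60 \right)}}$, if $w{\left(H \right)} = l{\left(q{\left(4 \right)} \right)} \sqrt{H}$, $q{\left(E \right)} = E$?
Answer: $\sqrt{-29837 + 40 \sqrt{15}} \approx 172.28 i$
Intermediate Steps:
$z{\left(c,b \right)} = c + 2 b$ ($z{\left(c,b \right)} = \left(b + c\right) + b = c + 2 b$)
$l{\left(y \right)} = 12 + 2 y$ ($l{\left(y \right)} = \left(y + 2 \cdot 6\right) + y = \left(y + 12\right) + y = \left(12 + y\right) + y = 12 + 2 y$)
$w{\left(H \right)} = 20 \sqrt{H}$ ($w{\left(H \right)} = \left(12 + 2 \cdot 4\right) \sqrt{H} = \left(12 + 8\right) \sqrt{H} = 20 \sqrt{H}$)
$\sqrt{-29837 + w{\left(60 \right)}} = \sqrt{-29837 + 20 \sqrt{60}} = \sqrt{-29837 + 20 \cdot 2 \sqrt{15}} = \sqrt{-29837 + 40 \sqrt{15}}$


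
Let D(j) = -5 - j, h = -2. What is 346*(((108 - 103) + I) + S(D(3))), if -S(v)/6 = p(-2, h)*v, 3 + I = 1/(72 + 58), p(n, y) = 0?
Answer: 45153/65 ≈ 694.66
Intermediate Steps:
I = -389/130 (I = -3 + 1/(72 + 58) = -3 + 1/130 = -389/130 ≈ -2.9923)
S(v) = 0 (S(v) = -0*v = -6*0 = 0)
346*(((108 - 103) + I) + S(D(3))) = 346*(((108 - 103) - 389/130) + 0) = 346*((5 - 389/130) + 0) = 346*(261/130 + 0) = 346*(261/130) = 45153/65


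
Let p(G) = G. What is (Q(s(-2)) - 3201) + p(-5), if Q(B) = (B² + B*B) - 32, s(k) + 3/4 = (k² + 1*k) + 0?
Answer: -25879/8 ≈ -3234.9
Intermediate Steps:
s(k) = -¾ + k + k² (s(k) = -¾ + ((k² + 1*k) + 0) = -¾ + ((k² + k) + 0) = -¾ + ((k + k²) + 0) = -¾ + (k + k²) = -¾ + k + k²)
Q(B) = -32 + 2*B² (Q(B) = (B² + B²) - 32 = 2*B² - 32 = -32 + 2*B²)
(Q(s(-2)) - 3201) + p(-5) = ((-32 + 2*(-¾ - 2 + (-2)²)²) - 3201) - 5 = ((-32 + 2*(-¾ - 2 + 4)²) - 3201) - 5 = ((-32 + 2*(5/4)²) - 3201) - 5 = ((-32 + 2*(25/16)) - 3201) - 5 = ((-32 + 25/8) - 3201) - 5 = (-231/8 - 3201) - 5 = -25839/8 - 5 = -25879/8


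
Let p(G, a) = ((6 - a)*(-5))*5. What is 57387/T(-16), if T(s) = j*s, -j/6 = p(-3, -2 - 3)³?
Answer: -1739/60500000 ≈ -2.8744e-5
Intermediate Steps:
p(G, a) = -150 + 25*a (p(G, a) = (-30 + 5*a)*5 = -150 + 25*a)
j = 124781250 (j = -6*(-150 + 25*(-2 - 3))³ = -6*(-150 + 25*(-5))³ = -6*(-150 - 125)³ = -6*(-275)³ = -6*(-20796875) = 124781250)
T(s) = 124781250*s
57387/T(-16) = 57387/((124781250*(-16))) = 57387/(-1996500000) = 57387*(-1/1996500000) = -1739/60500000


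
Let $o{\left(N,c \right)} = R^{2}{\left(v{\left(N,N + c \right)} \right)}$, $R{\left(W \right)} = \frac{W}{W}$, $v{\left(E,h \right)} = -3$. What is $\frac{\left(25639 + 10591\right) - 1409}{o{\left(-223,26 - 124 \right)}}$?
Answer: $34821$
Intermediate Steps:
$R{\left(W \right)} = 1$
$o{\left(N,c \right)} = 1$ ($o{\left(N,c \right)} = 1^{2} = 1$)
$\frac{\left(25639 + 10591\right) - 1409}{o{\left(-223,26 - 124 \right)}} = \frac{\left(25639 + 10591\right) - 1409}{1} = \left(36230 - 1409\right) 1 = 34821 \cdot 1 = 34821$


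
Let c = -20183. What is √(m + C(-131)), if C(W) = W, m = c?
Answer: I*√20314 ≈ 142.53*I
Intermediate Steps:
m = -20183
√(m + C(-131)) = √(-20183 - 131) = √(-20314) = I*√20314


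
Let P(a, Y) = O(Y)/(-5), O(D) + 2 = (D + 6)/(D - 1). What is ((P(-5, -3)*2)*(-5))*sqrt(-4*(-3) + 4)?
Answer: -22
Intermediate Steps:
O(D) = -2 + (6 + D)/(-1 + D) (O(D) = -2 + (D + 6)/(D - 1) = -2 + (6 + D)/(-1 + D))
P(a, Y) = -(8 - Y)/(5*(-1 + Y)) (P(a, Y) = ((8 - Y)/(-1 + Y))/(-5) = ((8 - Y)/(-1 + Y))*(-1/5) = -(8 - Y)/(5*(-1 + Y)))
((P(-5, -3)*2)*(-5))*sqrt(-4*(-3) + 4) = ((((-8 - 3)/(5*(-1 - 3)))*2)*(-5))*sqrt(-4*(-3) + 4) = ((((1/5)*(-11)/(-4))*2)*(-5))*sqrt(12 + 4) = ((((1/5)*(-1/4)*(-11))*2)*(-5))*sqrt(16) = (((11/20)*2)*(-5))*4 = ((11/10)*(-5))*4 = -11/2*4 = -22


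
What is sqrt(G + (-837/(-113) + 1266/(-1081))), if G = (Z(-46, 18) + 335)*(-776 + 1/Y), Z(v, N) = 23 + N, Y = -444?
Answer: I*sqrt(53640865566193195263)/13558983 ≈ 540.16*I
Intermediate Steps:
G = -32387230/111 (G = ((23 + 18) + 335)*(-776 + 1/(-444)) = (41 + 335)*(-776 - 1/444) = 376*(-344545/444) = -32387230/111 ≈ -2.9178e+5)
sqrt(G + (-837/(-113) + 1266/(-1081))) = sqrt(-32387230/111 + (-837/(-113) + 1266/(-1081))) = sqrt(-32387230/111 + (-837*(-1/113) + 1266*(-1/1081))) = sqrt(-32387230/111 + (837/113 - 1266/1081)) = sqrt(-32387230/111 + 761739/122153) = sqrt(-3956112753161/13558983) = I*sqrt(53640865566193195263)/13558983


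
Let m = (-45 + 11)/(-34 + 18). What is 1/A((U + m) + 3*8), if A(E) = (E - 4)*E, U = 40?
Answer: 64/262913 ≈ 0.00024343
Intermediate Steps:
m = 17/8 (m = -34/(-16) = -34*(-1/16) = 17/8 ≈ 2.1250)
A(E) = E*(-4 + E) (A(E) = (-4 + E)*E = E*(-4 + E))
1/A((U + m) + 3*8) = 1/(((40 + 17/8) + 3*8)*(-4 + ((40 + 17/8) + 3*8))) = 1/((337/8 + 24)*(-4 + (337/8 + 24))) = 1/(529*(-4 + 529/8)/8) = 1/((529/8)*(497/8)) = 1/(262913/64) = 64/262913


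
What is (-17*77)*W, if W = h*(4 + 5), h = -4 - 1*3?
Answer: 82467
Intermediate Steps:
h = -7 (h = -4 - 3 = -7)
W = -63 (W = -7*(4 + 5) = -7*9 = -63)
(-17*77)*W = -17*77*(-63) = -1309*(-63) = 82467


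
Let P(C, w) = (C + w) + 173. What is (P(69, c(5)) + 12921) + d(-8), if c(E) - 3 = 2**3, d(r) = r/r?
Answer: 13175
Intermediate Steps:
d(r) = 1
c(E) = 11 (c(E) = 3 + 2**3 = 3 + 8 = 11)
P(C, w) = 173 + C + w
(P(69, c(5)) + 12921) + d(-8) = ((173 + 69 + 11) + 12921) + 1 = (253 + 12921) + 1 = 13174 + 1 = 13175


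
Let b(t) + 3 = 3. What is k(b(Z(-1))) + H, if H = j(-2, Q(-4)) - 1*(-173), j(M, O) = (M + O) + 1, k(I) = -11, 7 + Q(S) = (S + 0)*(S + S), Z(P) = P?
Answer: 186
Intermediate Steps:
b(t) = 0 (b(t) = -3 + 3 = 0)
Q(S) = -7 + 2*S² (Q(S) = -7 + (S + 0)*(S + S) = -7 + S*(2*S) = -7 + 2*S²)
j(M, O) = 1 + M + O
H = 197 (H = (1 - 2 + (-7 + 2*(-4)²)) - 1*(-173) = (1 - 2 + (-7 + 2*16)) + 173 = (1 - 2 + (-7 + 32)) + 173 = (1 - 2 + 25) + 173 = 24 + 173 = 197)
k(b(Z(-1))) + H = -11 + 197 = 186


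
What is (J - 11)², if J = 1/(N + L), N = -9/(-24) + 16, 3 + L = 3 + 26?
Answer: 13845841/114921 ≈ 120.48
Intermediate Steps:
L = 26 (L = -3 + (3 + 26) = -3 + 29 = 26)
N = 131/8 (N = -9*(-1/24) + 16 = 3/8 + 16 = 131/8 ≈ 16.375)
J = 8/339 (J = 1/(131/8 + 26) = 1/(339/8) = 8/339 ≈ 0.023599)
(J - 11)² = (8/339 - 11)² = (-3721/339)² = 13845841/114921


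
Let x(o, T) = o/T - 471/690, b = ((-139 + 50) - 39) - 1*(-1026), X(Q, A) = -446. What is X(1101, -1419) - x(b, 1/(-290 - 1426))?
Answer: 354320217/230 ≈ 1.5405e+6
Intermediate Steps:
b = 898 (b = (-89 - 39) + 1026 = -128 + 1026 = 898)
x(o, T) = -157/230 + o/T (x(o, T) = o/T - 471*1/690 = o/T - 157/230 = -157/230 + o/T)
X(1101, -1419) - x(b, 1/(-290 - 1426)) = -446 - (-157/230 + 898/(1/(-290 - 1426))) = -446 - (-157/230 + 898/(1/(-1716))) = -446 - (-157/230 + 898/(-1/1716)) = -446 - (-157/230 + 898*(-1716)) = -446 - (-157/230 - 1540968) = -446 - 1*(-354422797/230) = -446 + 354422797/230 = 354320217/230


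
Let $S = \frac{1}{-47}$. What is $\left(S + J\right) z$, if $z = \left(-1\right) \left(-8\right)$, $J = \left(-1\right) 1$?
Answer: $- \frac{384}{47} \approx -8.1702$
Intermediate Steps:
$J = -1$
$z = 8$
$S = - \frac{1}{47} \approx -0.021277$
$\left(S + J\right) z = \left(- \frac{1}{47} - 1\right) 8 = \left(- \frac{48}{47}\right) 8 = - \frac{384}{47}$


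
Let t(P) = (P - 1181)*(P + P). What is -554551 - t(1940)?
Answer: -3499471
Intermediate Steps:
t(P) = 2*P*(-1181 + P) (t(P) = (-1181 + P)*(2*P) = 2*P*(-1181 + P))
-554551 - t(1940) = -554551 - 2*1940*(-1181 + 1940) = -554551 - 2*1940*759 = -554551 - 1*2944920 = -554551 - 2944920 = -3499471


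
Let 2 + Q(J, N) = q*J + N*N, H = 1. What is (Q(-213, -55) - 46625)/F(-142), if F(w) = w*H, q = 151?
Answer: 75765/142 ≈ 533.56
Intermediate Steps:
Q(J, N) = -2 + N² + 151*J (Q(J, N) = -2 + (151*J + N*N) = -2 + (151*J + N²) = -2 + (N² + 151*J) = -2 + N² + 151*J)
F(w) = w (F(w) = w*1 = w)
(Q(-213, -55) - 46625)/F(-142) = ((-2 + (-55)² + 151*(-213)) - 46625)/(-142) = ((-2 + 3025 - 32163) - 46625)*(-1/142) = (-29140 - 46625)*(-1/142) = -75765*(-1/142) = 75765/142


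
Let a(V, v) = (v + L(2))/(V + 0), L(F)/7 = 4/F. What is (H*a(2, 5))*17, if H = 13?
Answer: 4199/2 ≈ 2099.5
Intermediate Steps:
L(F) = 28/F (L(F) = 7*(4/F) = 28/F)
a(V, v) = (14 + v)/V (a(V, v) = (v + 28/2)/(V + 0) = (v + 28*(½))/V = (v + 14)/V = (14 + v)/V)
(H*a(2, 5))*17 = (13*((14 + 5)/2))*17 = (13*((½)*19))*17 = (13*(19/2))*17 = (247/2)*17 = 4199/2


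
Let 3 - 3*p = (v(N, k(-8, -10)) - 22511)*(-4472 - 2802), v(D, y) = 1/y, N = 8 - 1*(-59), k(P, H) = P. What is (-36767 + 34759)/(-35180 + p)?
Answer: 24096/655405841 ≈ 3.6765e-5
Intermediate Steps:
N = 67 (N = 8 + 59 = 67)
p = -654983681/12 (p = 1 - (1/(-8) - 22511)*(-4472 - 2802)/3 = 1 - (-⅛ - 22511)*(-7274)/3 = 1 - (-180089)*(-7274)/24 = 1 - ⅓*654983693/4 = 1 - 654983693/12 = -654983681/12 ≈ -5.4582e+7)
(-36767 + 34759)/(-35180 + p) = (-36767 + 34759)/(-35180 - 654983681/12) = -2008/(-655405841/12) = -2008*(-12/655405841) = 24096/655405841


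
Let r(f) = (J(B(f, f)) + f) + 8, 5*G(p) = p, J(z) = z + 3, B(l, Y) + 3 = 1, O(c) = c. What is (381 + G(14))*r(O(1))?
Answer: 3838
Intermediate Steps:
B(l, Y) = -2 (B(l, Y) = -3 + 1 = -2)
J(z) = 3 + z
G(p) = p/5
r(f) = 9 + f (r(f) = ((3 - 2) + f) + 8 = (1 + f) + 8 = 9 + f)
(381 + G(14))*r(O(1)) = (381 + (1/5)*14)*(9 + 1) = (381 + 14/5)*10 = (1919/5)*10 = 3838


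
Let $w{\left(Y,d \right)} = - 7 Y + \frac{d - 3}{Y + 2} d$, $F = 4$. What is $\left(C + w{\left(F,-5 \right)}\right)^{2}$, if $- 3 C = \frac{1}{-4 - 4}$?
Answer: $\frac{261121}{576} \approx 453.33$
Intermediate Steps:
$w{\left(Y,d \right)} = - 7 Y + \frac{d \left(-3 + d\right)}{2 + Y}$ ($w{\left(Y,d \right)} = - 7 Y + \frac{-3 + d}{2 + Y} d = - 7 Y + \frac{d \left(-3 + d\right)}{2 + Y}$)
$C = \frac{1}{24}$ ($C = - \frac{1}{3 \left(-4 - 4\right)} = - \frac{1}{3 \left(-8\right)} = \left(- \frac{1}{3}\right) \left(- \frac{1}{8}\right) = \frac{1}{24} \approx 0.041667$)
$\left(C + w{\left(F,-5 \right)}\right)^{2} = \left(\frac{1}{24} + \frac{\left(-5\right)^{2} - 56 - 7 \cdot 4^{2} - -15}{2 + 4}\right)^{2} = \left(\frac{1}{24} + \frac{25 - 56 - 112 + 15}{6}\right)^{2} = \left(\frac{1}{24} + \frac{1}{6} \left(-128\right)\right)^{2} = \left(\frac{1}{24} - \frac{64}{3}\right)^{2} = \left(- \frac{511}{24}\right)^{2} = \frac{261121}{576}$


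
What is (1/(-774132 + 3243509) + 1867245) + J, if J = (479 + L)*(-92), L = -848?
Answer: 4694762266762/2469377 ≈ 1.9012e+6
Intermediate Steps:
J = 33948 (J = (479 - 848)*(-92) = -369*(-92) = 33948)
(1/(-774132 + 3243509) + 1867245) + J = (1/(-774132 + 3243509) + 1867245) + 33948 = (1/2469377 + 1867245) + 33948 = 4610931856366/2469377 + 33948 = 4694762266762/2469377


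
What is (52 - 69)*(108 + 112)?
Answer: -3740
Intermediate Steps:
(52 - 69)*(108 + 112) = -17*220 = -3740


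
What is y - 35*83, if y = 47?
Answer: -2858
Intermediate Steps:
y - 35*83 = 47 - 35*83 = 47 - 2905 = -2858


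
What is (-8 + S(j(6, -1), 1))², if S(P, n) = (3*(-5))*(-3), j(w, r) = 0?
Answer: 1369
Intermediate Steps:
S(P, n) = 45 (S(P, n) = -15*(-3) = 45)
(-8 + S(j(6, -1), 1))² = (-8 + 45)² = 37² = 1369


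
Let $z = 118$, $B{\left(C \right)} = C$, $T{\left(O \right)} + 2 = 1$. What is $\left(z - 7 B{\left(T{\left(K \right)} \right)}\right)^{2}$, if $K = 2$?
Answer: $15625$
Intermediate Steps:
$T{\left(O \right)} = -1$ ($T{\left(O \right)} = -2 + 1 = -1$)
$\left(z - 7 B{\left(T{\left(K \right)} \right)}\right)^{2} = \left(118 - -7\right)^{2} = \left(118 + 7\right)^{2} = 125^{2} = 15625$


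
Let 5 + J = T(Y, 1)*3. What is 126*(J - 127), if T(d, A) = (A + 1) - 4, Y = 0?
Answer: -17388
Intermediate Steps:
T(d, A) = -3 + A (T(d, A) = (1 + A) - 4 = -3 + A)
J = -11 (J = -5 + (-3 + 1)*3 = -5 - 2*3 = -5 - 6 = -11)
126*(J - 127) = 126*(-11 - 127) = 126*(-138) = -17388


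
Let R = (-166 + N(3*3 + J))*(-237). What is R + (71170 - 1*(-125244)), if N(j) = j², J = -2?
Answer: 224143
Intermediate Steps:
R = 27729 (R = (-166 + (3*3 - 2)²)*(-237) = (-166 + (9 - 2)²)*(-237) = (-166 + 7²)*(-237) = (-166 + 49)*(-237) = -117*(-237) = 27729)
R + (71170 - 1*(-125244)) = 27729 + (71170 - 1*(-125244)) = 27729 + (71170 + 125244) = 27729 + 196414 = 224143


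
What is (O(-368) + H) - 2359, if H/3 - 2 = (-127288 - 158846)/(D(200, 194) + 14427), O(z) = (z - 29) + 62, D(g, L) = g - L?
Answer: -13218102/4811 ≈ -2747.5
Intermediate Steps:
O(z) = 33 + z (O(z) = (-29 + z) + 62 = 33 + z)
H = -257268/4811 (H = 6 + 3*((-127288 - 158846)/((200 - 1*194) + 14427)) = 6 + 3*(-286134/((200 - 194) + 14427)) = 6 + 3*(-286134/(6 + 14427)) = 6 + 3*(-286134/14433) = 6 + 3*(-286134*1/14433) = 6 + 3*(-95378/4811) = 6 - 286134/4811 = -257268/4811 ≈ -53.475)
(O(-368) + H) - 2359 = ((33 - 368) - 257268/4811) - 2359 = (-335 - 257268/4811) - 2359 = -1868953/4811 - 2359 = -13218102/4811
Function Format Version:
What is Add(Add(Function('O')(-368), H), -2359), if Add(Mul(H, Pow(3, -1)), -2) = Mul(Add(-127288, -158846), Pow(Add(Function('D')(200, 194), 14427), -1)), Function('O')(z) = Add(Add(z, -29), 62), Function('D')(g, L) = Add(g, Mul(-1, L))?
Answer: Rational(-13218102, 4811) ≈ -2747.5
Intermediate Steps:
Function('O')(z) = Add(33, z) (Function('O')(z) = Add(Add(-29, z), 62) = Add(33, z))
H = Rational(-257268, 4811) (H = Add(6, Mul(3, Mul(Add(-127288, -158846), Pow(Add(Add(200, Mul(-1, 194)), 14427), -1)))) = Add(6, Mul(3, Mul(-286134, Pow(Add(Add(200, -194), 14427), -1)))) = Add(6, Mul(3, Mul(-286134, Pow(Add(6, 14427), -1)))) = Add(6, Mul(3, Mul(-286134, Pow(14433, -1)))) = Add(6, Mul(3, Mul(-286134, Rational(1, 14433)))) = Add(6, Mul(3, Rational(-95378, 4811))) = Add(6, Rational(-286134, 4811)) = Rational(-257268, 4811) ≈ -53.475)
Add(Add(Function('O')(-368), H), -2359) = Add(Add(Add(33, -368), Rational(-257268, 4811)), -2359) = Add(Add(-335, Rational(-257268, 4811)), -2359) = Add(Rational(-1868953, 4811), -2359) = Rational(-13218102, 4811)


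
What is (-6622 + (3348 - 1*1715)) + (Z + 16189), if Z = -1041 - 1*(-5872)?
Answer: 16031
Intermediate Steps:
Z = 4831 (Z = -1041 + 5872 = 4831)
(-6622 + (3348 - 1*1715)) + (Z + 16189) = (-6622 + (3348 - 1*1715)) + (4831 + 16189) = (-6622 + (3348 - 1715)) + 21020 = (-6622 + 1633) + 21020 = -4989 + 21020 = 16031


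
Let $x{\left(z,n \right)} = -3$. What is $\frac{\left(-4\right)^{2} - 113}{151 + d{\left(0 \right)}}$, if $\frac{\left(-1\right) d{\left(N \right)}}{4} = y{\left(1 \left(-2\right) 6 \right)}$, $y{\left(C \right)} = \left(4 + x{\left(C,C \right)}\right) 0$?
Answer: $- \frac{97}{151} \approx -0.64238$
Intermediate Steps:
$y{\left(C \right)} = 0$ ($y{\left(C \right)} = \left(4 - 3\right) 0 = 1 \cdot 0 = 0$)
$d{\left(N \right)} = 0$ ($d{\left(N \right)} = \left(-4\right) 0 = 0$)
$\frac{\left(-4\right)^{2} - 113}{151 + d{\left(0 \right)}} = \frac{\left(-4\right)^{2} - 113}{151 + 0} = \frac{16 - 113}{151} = \left(-97\right) \frac{1}{151} = - \frac{97}{151}$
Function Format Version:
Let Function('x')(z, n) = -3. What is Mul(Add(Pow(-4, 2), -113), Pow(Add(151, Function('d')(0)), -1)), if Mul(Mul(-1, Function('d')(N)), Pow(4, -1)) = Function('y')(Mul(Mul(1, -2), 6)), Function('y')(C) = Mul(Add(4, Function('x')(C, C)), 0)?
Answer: Rational(-97, 151) ≈ -0.64238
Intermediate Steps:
Function('y')(C) = 0 (Function('y')(C) = Mul(Add(4, -3), 0) = Mul(1, 0) = 0)
Function('d')(N) = 0 (Function('d')(N) = Mul(-4, 0) = 0)
Mul(Add(Pow(-4, 2), -113), Pow(Add(151, Function('d')(0)), -1)) = Mul(Add(Pow(-4, 2), -113), Pow(Add(151, 0), -1)) = Mul(Add(16, -113), Pow(151, -1)) = Mul(-97, Rational(1, 151)) = Rational(-97, 151)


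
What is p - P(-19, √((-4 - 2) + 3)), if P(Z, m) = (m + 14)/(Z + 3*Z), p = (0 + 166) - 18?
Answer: 5631/38 + I*√3/76 ≈ 148.18 + 0.02279*I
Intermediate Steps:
p = 148 (p = 166 - 18 = 148)
P(Z, m) = (14 + m)/(4*Z) (P(Z, m) = (14 + m)/((4*Z)) = (14 + m)*(1/(4*Z)) = (14 + m)/(4*Z))
p - P(-19, √((-4 - 2) + 3)) = 148 - (14 + √((-4 - 2) + 3))/(4*(-19)) = 148 - (-1)*(14 + √(-6 + 3))/(4*19) = 148 - (-1)*(14 + √(-3))/(4*19) = 148 - (-1)*(14 + I*√3)/(4*19) = 148 - (-7/38 - I*√3/76) = 148 + (7/38 + I*√3/76) = 5631/38 + I*√3/76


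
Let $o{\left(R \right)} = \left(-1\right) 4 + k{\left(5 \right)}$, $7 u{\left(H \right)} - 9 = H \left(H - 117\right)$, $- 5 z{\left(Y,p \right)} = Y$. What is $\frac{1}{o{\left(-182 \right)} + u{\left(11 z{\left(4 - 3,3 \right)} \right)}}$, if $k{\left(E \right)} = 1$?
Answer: $\frac{175}{6256} \approx 0.027973$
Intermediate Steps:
$z{\left(Y,p \right)} = - \frac{Y}{5}$
$u{\left(H \right)} = \frac{9}{7} + \frac{H \left(-117 + H\right)}{7}$ ($u{\left(H \right)} = \frac{9}{7} + \frac{H \left(H - 117\right)}{7} = \frac{9}{7} + \frac{H \left(-117 + H\right)}{7}$)
$o{\left(R \right)} = -3$ ($o{\left(R \right)} = \left(-1\right) 4 + 1 = -4 + 1 = -3$)
$\frac{1}{o{\left(-182 \right)} + u{\left(11 z{\left(4 - 3,3 \right)} \right)}} = \frac{1}{-3 + \left(\frac{9}{7} - \frac{117 \cdot 11 \left(- \frac{4 - 3}{5}\right)}{7} + \frac{\left(11 \left(- \frac{4 - 3}{5}\right)\right)^{2}}{7}\right)} = \frac{1}{-3 + \left(\frac{9}{7} - \frac{117 \cdot 11 \left(\left(- \frac{1}{5}\right) 1\right)}{7} + \frac{\left(11 \left(\left(- \frac{1}{5}\right) 1\right)\right)^{2}}{7}\right)} = \frac{1}{-3 + \left(\frac{9}{7} - \frac{117 \cdot 11 \left(- \frac{1}{5}\right)}{7} + \frac{\left(11 \left(- \frac{1}{5}\right)\right)^{2}}{7}\right)} = \frac{1}{-3 + \left(\frac{9}{7} - - \frac{1287}{35} + \frac{\left(- \frac{11}{5}\right)^{2}}{7}\right)} = \frac{1}{-3 + \left(\frac{9}{7} + \frac{1287}{35} + \frac{1}{7} \cdot \frac{121}{25}\right)} = \frac{1}{-3 + \left(\frac{9}{7} + \frac{1287}{35} + \frac{121}{175}\right)} = \frac{1}{-3 + \frac{6781}{175}} = \frac{1}{\frac{6256}{175}} = \frac{175}{6256}$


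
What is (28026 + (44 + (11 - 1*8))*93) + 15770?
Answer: 48167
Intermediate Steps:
(28026 + (44 + (11 - 1*8))*93) + 15770 = (28026 + (44 + (11 - 8))*93) + 15770 = (28026 + (44 + 3)*93) + 15770 = (28026 + 47*93) + 15770 = (28026 + 4371) + 15770 = 32397 + 15770 = 48167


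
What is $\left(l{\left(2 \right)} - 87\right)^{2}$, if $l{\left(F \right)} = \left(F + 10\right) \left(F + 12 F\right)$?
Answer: $50625$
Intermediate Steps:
$l{\left(F \right)} = 13 F \left(10 + F\right)$ ($l{\left(F \right)} = \left(10 + F\right) 13 F = 13 F \left(10 + F\right)$)
$\left(l{\left(2 \right)} - 87\right)^{2} = \left(13 \cdot 2 \left(10 + 2\right) - 87\right)^{2} = \left(13 \cdot 2 \cdot 12 - 87\right)^{2} = \left(312 - 87\right)^{2} = 225^{2} = 50625$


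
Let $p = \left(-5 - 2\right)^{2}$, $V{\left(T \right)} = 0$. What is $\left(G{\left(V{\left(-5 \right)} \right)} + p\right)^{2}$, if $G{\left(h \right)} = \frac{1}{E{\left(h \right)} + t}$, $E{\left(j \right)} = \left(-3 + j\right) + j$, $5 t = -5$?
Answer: $\frac{38025}{16} \approx 2376.6$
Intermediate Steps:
$t = -1$ ($t = \frac{1}{5} \left(-5\right) = -1$)
$E{\left(j \right)} = -3 + 2 j$
$G{\left(h \right)} = \frac{1}{-4 + 2 h}$ ($G{\left(h \right)} = \frac{1}{\left(-3 + 2 h\right) - 1} = \frac{1}{-4 + 2 h}$)
$p = 49$ ($p = \left(-7\right)^{2} = 49$)
$\left(G{\left(V{\left(-5 \right)} \right)} + p\right)^{2} = \left(\frac{1}{2 \left(-2 + 0\right)} + 49\right)^{2} = \left(\frac{1}{2 \left(-2\right)} + 49\right)^{2} = \left(\frac{1}{2} \left(- \frac{1}{2}\right) + 49\right)^{2} = \left(- \frac{1}{4} + 49\right)^{2} = \left(\frac{195}{4}\right)^{2} = \frac{38025}{16}$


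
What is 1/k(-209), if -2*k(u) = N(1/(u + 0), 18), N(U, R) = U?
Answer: 418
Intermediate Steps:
k(u) = -1/(2*u) (k(u) = -1/(2*(u + 0)) = -1/(2*u))
1/k(-209) = 1/(-½/(-209)) = 1/(-½*(-1/209)) = 1/(1/418) = 418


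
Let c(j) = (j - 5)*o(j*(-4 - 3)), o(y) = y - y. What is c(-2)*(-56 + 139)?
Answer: 0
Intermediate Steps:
o(y) = 0
c(j) = 0 (c(j) = (j - 5)*0 = (-5 + j)*0 = 0)
c(-2)*(-56 + 139) = 0*(-56 + 139) = 0*83 = 0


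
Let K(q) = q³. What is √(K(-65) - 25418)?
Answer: I*√300043 ≈ 547.76*I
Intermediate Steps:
√(K(-65) - 25418) = √((-65)³ - 25418) = √(-274625 - 25418) = √(-300043) = I*√300043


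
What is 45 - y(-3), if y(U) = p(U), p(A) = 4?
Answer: 41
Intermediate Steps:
y(U) = 4
45 - y(-3) = 45 - 1*4 = 45 - 4 = 41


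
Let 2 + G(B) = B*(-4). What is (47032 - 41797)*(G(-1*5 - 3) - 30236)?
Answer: -158128410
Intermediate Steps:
G(B) = -2 - 4*B (G(B) = -2 + B*(-4) = -2 - 4*B)
(47032 - 41797)*(G(-1*5 - 3) - 30236) = (47032 - 41797)*((-2 - 4*(-1*5 - 3)) - 30236) = 5235*((-2 - 4*(-5 - 3)) - 30236) = 5235*((-2 - 4*(-8)) - 30236) = 5235*((-2 + 32) - 30236) = 5235*(30 - 30236) = 5235*(-30206) = -158128410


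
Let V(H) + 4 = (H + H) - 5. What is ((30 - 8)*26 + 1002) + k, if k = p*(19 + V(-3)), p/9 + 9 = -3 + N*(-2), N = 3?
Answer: 926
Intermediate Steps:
V(H) = -9 + 2*H (V(H) = -4 + ((H + H) - 5) = -4 + (2*H - 5) = -4 + (-5 + 2*H) = -9 + 2*H)
p = -162 (p = -81 + 9*(-3 + 3*(-2)) = -81 + 9*(-3 - 6) = -81 + 9*(-9) = -81 - 81 = -162)
k = -648 (k = -162*(19 + (-9 + 2*(-3))) = -162*(19 + (-9 - 6)) = -162*(19 - 15) = -162*4 = -648)
((30 - 8)*26 + 1002) + k = ((30 - 8)*26 + 1002) - 648 = (22*26 + 1002) - 648 = (572 + 1002) - 648 = 1574 - 648 = 926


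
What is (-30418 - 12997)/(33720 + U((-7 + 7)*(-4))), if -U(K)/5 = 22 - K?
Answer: -8683/6722 ≈ -1.2917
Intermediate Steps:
U(K) = -110 + 5*K (U(K) = -5*(22 - K) = -110 + 5*K)
(-30418 - 12997)/(33720 + U((-7 + 7)*(-4))) = (-30418 - 12997)/(33720 + (-110 + 5*((-7 + 7)*(-4)))) = -43415/(33720 + (-110 + 5*(0*(-4)))) = -43415/(33720 + (-110 + 5*0)) = -43415/(33720 + (-110 + 0)) = -43415/(33720 - 110) = -43415/33610 = -43415*1/33610 = -8683/6722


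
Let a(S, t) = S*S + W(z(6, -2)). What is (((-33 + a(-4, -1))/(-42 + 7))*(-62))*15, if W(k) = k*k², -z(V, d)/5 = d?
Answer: 182838/7 ≈ 26120.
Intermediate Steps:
z(V, d) = -5*d
W(k) = k³
a(S, t) = 1000 + S² (a(S, t) = S*S + (-5*(-2))³ = S² + 10³ = S² + 1000 = 1000 + S²)
(((-33 + a(-4, -1))/(-42 + 7))*(-62))*15 = (((-33 + (1000 + (-4)²))/(-42 + 7))*(-62))*15 = (((-33 + (1000 + 16))/(-35))*(-62))*15 = (((-33 + 1016)*(-1/35))*(-62))*15 = ((983*(-1/35))*(-62))*15 = -983/35*(-62)*15 = (60946/35)*15 = 182838/7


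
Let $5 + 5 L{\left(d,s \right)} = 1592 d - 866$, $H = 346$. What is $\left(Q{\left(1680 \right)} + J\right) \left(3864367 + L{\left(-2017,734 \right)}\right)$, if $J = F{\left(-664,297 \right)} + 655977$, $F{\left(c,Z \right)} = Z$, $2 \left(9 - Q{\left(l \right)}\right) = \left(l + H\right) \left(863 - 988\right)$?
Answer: $2522513917840$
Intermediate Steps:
$Q{\left(l \right)} = 21634 + \frac{125 l}{2}$ ($Q{\left(l \right)} = 9 - \frac{\left(l + 346\right) \left(863 - 988\right)}{2} = 9 - \frac{\left(346 + l\right) \left(-125\right)}{2} = 9 - \frac{-43250 - 125 l}{2} = 9 + \left(21625 + \frac{125 l}{2}\right) = 21634 + \frac{125 l}{2}$)
$J = 656274$ ($J = 297 + 655977 = 656274$)
$L{\left(d,s \right)} = - \frac{871}{5} + \frac{1592 d}{5}$ ($L{\left(d,s \right)} = -1 + \frac{1592 d - 866}{5} = -1 + \frac{-866 + 1592 d}{5} = -1 + \left(- \frac{866}{5} + \frac{1592 d}{5}\right) = - \frac{871}{5} + \frac{1592 d}{5}$)
$\left(Q{\left(1680 \right)} + J\right) \left(3864367 + L{\left(-2017,734 \right)}\right) = \left(\left(21634 + \frac{125}{2} \cdot 1680\right) + 656274\right) \left(3864367 + \left(- \frac{871}{5} + \frac{1592}{5} \left(-2017\right)\right)\right) = \left(\left(21634 + 105000\right) + 656274\right) \left(3864367 - 642387\right) = \left(126634 + 656274\right) \left(3864367 - 642387\right) = 782908 \cdot 3221980 = 2522513917840$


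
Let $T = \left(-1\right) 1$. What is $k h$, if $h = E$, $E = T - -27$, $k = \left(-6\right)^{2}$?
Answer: $936$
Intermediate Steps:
$T = -1$
$k = 36$
$E = 26$ ($E = -1 - -27 = -1 + 27 = 26$)
$h = 26$
$k h = 36 \cdot 26 = 936$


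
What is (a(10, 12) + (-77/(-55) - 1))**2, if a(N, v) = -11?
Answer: 2809/25 ≈ 112.36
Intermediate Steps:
(a(10, 12) + (-77/(-55) - 1))**2 = (-11 + (-77/(-55) - 1))**2 = (-11 + (-77*(-1/55) - 1))**2 = (-11 + (7/5 - 1))**2 = (-11 + 2/5)**2 = (-53/5)**2 = 2809/25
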